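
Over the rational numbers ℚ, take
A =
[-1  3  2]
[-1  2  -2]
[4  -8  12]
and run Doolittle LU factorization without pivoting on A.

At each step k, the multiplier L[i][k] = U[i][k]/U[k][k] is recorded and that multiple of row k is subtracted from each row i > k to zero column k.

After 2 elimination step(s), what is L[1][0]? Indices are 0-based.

Step 1: pivot at (0,0) is -1.
  row1 ← row1 − (1)·row0  ⇒  L[1][0]=1, U row1=(0, -1, -4)
  row2 ← row2 − (-4)·row0  ⇒  L[2][0]=-4, U row2=(0, 4, 20)
Step 2: pivot at (1,1) is -1.
  row2 ← row2 − (-4)·row1  ⇒  L[2][1]=-4, U row2=(0, 0, 4)

L[1][0] = 1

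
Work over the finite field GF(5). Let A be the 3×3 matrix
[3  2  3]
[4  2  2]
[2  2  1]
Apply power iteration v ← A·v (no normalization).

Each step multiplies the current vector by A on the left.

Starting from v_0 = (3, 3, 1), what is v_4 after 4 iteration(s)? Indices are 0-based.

v_4 = (1, 2, 2)

v_0 = (3, 3, 1).
v_1 = A·v_0 = (3, 0, 3).
v_2 = A·v_1 = (3, 3, 4).
v_3 = A·v_2 = (2, 1, 1).
v_4 = A·v_3 = (1, 2, 2).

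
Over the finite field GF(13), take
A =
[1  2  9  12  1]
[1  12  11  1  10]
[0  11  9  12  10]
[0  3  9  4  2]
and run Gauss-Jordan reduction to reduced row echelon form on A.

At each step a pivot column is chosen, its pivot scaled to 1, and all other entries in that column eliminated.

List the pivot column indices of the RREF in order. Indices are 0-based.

pivot columns: 0, 1, 2, 3

step 1: normalize row 0 (÷1) = (1, 2, 9, 12, 1)
  row 1: subtract 1×row0 = (0, 10, 2, 2, 9)
step 2: normalize row 1 (÷10) = (0, 1, 8, 8, 10)
  row 0: subtract 2×row1 = (1, 0, 6, 9, 7)
  row 2: subtract 11×row1 = (0, 0, 12, 2, 4)
  row 3: subtract 3×row1 = (0, 0, 11, 6, 11)
step 3: normalize row 2 (÷12) = (0, 0, 1, 11, 9)
  row 0: subtract 6×row2 = (1, 0, 0, 8, 5)
  row 1: subtract 8×row2 = (0, 1, 0, 11, 3)
  row 3: subtract 11×row2 = (0, 0, 0, 2, 3)
step 4: normalize row 3 (÷2) = (0, 0, 0, 1, 8)
  row 0: subtract 8×row3 = (1, 0, 0, 0, 6)
  row 1: subtract 11×row3 = (0, 1, 0, 0, 6)
  row 2: subtract 11×row3 = (0, 0, 1, 0, 12)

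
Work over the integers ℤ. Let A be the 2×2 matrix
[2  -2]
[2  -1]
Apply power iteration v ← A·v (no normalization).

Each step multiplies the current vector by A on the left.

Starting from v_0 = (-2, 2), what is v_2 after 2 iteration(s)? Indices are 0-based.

v_0 = (-2, 2).
v_1 = A·v_0 = (-8, -6).
v_2 = A·v_1 = (-4, -10).

v_2 = (-4, -10)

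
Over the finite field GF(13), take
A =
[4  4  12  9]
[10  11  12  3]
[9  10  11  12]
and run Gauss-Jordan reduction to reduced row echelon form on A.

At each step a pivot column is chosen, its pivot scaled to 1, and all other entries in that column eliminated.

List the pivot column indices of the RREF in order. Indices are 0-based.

pivot columns: 0, 1, 2

[1] R0 /= 4  ⇒  (1, 1, 3, 12)
     R1 -= 10·R0  ⇒  (0, 1, 8, 0)
     R2 -= 9·R0  ⇒  (0, 1, 10, 8)
[2] R1 /= 1  ⇒  (0, 1, 8, 0)
     R0 -= 1·R1  ⇒  (1, 0, 8, 12)
     R2 -= 1·R1  ⇒  (0, 0, 2, 8)
[3] R2 /= 2  ⇒  (0, 0, 1, 4)
     R0 -= 8·R2  ⇒  (1, 0, 0, 6)
     R1 -= 8·R2  ⇒  (0, 1, 0, 7)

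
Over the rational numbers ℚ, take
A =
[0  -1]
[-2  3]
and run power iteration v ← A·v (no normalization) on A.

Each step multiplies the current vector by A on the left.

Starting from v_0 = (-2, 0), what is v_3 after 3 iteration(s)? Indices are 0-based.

v_3 = (-12, 44)

v_0 = (-2, 0).
v_1 = A·v_0 = (0, 4).
v_2 = A·v_1 = (-4, 12).
v_3 = A·v_2 = (-12, 44).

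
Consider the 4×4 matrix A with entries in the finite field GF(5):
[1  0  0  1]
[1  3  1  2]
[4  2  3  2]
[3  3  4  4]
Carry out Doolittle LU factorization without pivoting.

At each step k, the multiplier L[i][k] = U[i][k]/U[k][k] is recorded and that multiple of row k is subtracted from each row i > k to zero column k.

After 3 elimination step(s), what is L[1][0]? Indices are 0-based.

[col 0] pivot 1
  R1 -= 1*R0 → (0, 3, 1, 1)  (L[1][0] := 1)
  R2 -= 4*R0 → (0, 2, 3, 3)  (L[2][0] := 4)
  R3 -= 3*R0 → (0, 3, 4, 1)  (L[3][0] := 3)
[col 1] pivot 3
  R2 -= 4*R1 → (0, 0, 4, 4)  (L[2][1] := 4)
  R3 -= 1*R1 → (0, 0, 3, 0)  (L[3][1] := 1)
[col 2] pivot 4
  R3 -= 2*R2 → (0, 0, 0, 2)  (L[3][2] := 2)

L[1][0] = 1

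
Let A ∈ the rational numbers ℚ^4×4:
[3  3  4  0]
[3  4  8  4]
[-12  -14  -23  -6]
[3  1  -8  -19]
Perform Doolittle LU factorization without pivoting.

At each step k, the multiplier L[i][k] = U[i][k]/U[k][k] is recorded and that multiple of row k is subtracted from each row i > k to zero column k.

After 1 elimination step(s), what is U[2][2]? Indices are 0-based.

[col 0] pivot 3
  R1 -= 1*R0 → (0, 1, 4, 4)  (L[1][0] := 1)
  R2 -= -4*R0 → (0, -2, -7, -6)  (L[2][0] := -4)
  R3 -= 1*R0 → (0, -2, -12, -19)  (L[3][0] := 1)

U[2][2] = -7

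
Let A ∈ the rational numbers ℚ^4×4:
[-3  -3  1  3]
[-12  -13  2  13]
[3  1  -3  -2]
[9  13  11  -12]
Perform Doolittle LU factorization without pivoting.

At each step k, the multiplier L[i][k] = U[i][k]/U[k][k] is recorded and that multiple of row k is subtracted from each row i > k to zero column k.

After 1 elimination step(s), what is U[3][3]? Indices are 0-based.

U[3][3] = -3

[col 0] pivot -3
  R1 -= 4*R0 → (0, -1, -2, 1)  (L[1][0] := 4)
  R2 -= -1*R0 → (0, -2, -2, 1)  (L[2][0] := -1)
  R3 -= -3*R0 → (0, 4, 14, -3)  (L[3][0] := -3)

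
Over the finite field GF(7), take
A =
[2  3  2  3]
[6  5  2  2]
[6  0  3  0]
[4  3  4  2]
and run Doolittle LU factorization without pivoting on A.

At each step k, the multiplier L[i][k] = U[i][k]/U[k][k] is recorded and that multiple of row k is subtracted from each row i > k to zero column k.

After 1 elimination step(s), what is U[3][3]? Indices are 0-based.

U[3][3] = 3

Step 1: pivot at (0,0) is 2.
  row1 ← row1 − (3)·row0  ⇒  L[1][0]=3, U row1=(0, 3, 3, 0)
  row2 ← row2 − (3)·row0  ⇒  L[2][0]=3, U row2=(0, 5, 4, 5)
  row3 ← row3 − (2)·row0  ⇒  L[3][0]=2, U row3=(0, 4, 0, 3)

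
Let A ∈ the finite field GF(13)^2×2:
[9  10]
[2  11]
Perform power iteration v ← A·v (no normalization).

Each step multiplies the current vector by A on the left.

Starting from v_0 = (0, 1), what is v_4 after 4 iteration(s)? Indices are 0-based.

v_0 = (0, 1).
v_1 = A·v_0 = (10, 11).
v_2 = A·v_1 = (5, 11).
v_3 = A·v_2 = (12, 1).
v_4 = A·v_3 = (1, 9).

v_4 = (1, 9)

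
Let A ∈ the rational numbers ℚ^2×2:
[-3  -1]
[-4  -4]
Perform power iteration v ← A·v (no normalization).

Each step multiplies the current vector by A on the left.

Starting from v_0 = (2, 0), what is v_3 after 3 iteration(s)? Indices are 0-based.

v_0 = (2, 0).
v_1 = A·v_0 = (-6, -8).
v_2 = A·v_1 = (26, 56).
v_3 = A·v_2 = (-134, -328).

v_3 = (-134, -328)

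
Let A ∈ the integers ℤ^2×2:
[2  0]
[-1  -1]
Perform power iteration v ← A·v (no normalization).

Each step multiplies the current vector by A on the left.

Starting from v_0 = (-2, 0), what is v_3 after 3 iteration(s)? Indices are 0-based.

v_3 = (-16, 6)

v_0 = (-2, 0).
v_1 = A·v_0 = (-4, 2).
v_2 = A·v_1 = (-8, 2).
v_3 = A·v_2 = (-16, 6).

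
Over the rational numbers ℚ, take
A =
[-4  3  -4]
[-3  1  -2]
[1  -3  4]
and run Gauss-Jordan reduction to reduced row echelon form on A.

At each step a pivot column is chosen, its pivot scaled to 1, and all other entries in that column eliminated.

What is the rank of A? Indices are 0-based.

rank = 3

pivot(0,0)=-4: scale R0 → (1, -3/4, 1)
  clear (1,0): R1 −= (-3)R0 → (0, -5/4, 1)
  clear (2,0): R2 −= (1)R0 → (0, -9/4, 3)
pivot(1,1)=-5/4: scale R1 → (0, 1, -4/5)
  clear (0,1): R0 −= (-3/4)R1 → (1, 0, 2/5)
  clear (2,1): R2 −= (-9/4)R1 → (0, 0, 6/5)
pivot(2,2)=6/5: scale R2 → (0, 0, 1)
  clear (0,2): R0 −= (2/5)R2 → (1, 0, 0)
  clear (1,2): R1 −= (-4/5)R2 → (0, 1, 0)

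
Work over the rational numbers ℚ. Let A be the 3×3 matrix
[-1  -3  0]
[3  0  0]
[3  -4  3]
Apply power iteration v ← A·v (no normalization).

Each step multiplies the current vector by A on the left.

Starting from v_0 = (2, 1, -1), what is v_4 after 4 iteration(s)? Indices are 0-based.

v_4 = (59, 174, 15)

v_0 = (2, 1, -1).
v_1 = A·v_0 = (-5, 6, -1).
v_2 = A·v_1 = (-13, -15, -42).
v_3 = A·v_2 = (58, -39, -105).
v_4 = A·v_3 = (59, 174, 15).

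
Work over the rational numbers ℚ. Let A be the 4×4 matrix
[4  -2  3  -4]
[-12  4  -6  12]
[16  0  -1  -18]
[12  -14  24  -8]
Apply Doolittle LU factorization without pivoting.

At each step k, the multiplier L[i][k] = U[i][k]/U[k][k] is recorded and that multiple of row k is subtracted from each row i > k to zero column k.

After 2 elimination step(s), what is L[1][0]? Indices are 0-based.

L[1][0] = -3

[col 0] pivot 4
  R1 -= -3*R0 → (0, -2, 3, 0)  (L[1][0] := -3)
  R2 -= 4*R0 → (0, 8, -13, -2)  (L[2][0] := 4)
  R3 -= 3*R0 → (0, -8, 15, 4)  (L[3][0] := 3)
[col 1] pivot -2
  R2 -= -4*R1 → (0, 0, -1, -2)  (L[2][1] := -4)
  R3 -= 4*R1 → (0, 0, 3, 4)  (L[3][1] := 4)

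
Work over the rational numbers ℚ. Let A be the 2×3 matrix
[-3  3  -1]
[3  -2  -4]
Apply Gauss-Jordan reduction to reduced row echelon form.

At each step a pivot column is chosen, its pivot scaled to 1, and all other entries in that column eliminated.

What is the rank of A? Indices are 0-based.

[1] R0 /= -3  ⇒  (1, -1, 1/3)
     R1 -= 3·R0  ⇒  (0, 1, -5)
[2] R1 /= 1  ⇒  (0, 1, -5)
     R0 -= -1·R1  ⇒  (1, 0, -14/3)

rank = 2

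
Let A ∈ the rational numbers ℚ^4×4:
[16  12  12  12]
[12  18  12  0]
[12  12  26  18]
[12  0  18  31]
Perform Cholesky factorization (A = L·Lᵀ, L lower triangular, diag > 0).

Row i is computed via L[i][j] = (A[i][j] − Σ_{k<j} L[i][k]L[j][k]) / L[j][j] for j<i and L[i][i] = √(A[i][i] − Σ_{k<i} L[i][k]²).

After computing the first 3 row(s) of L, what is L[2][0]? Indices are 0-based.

L[2][0] = 3

Step 1: L[0][0] = √(16) = 4.
  L[1][0] = (12) / L[0][0] = 3.
Step 2: L[1][1] = √(9) = 3.
  L[2][0] = (12) / L[0][0] = 3.
  L[2][1] = (3) / L[1][1] = 1.
Step 3: L[2][2] = √(16) = 4.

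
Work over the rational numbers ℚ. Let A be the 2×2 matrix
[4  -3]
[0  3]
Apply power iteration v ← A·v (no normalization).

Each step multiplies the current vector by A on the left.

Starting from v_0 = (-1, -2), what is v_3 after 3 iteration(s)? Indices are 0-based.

v_3 = (158, -54)

v_0 = (-1, -2).
v_1 = A·v_0 = (2, -6).
v_2 = A·v_1 = (26, -18).
v_3 = A·v_2 = (158, -54).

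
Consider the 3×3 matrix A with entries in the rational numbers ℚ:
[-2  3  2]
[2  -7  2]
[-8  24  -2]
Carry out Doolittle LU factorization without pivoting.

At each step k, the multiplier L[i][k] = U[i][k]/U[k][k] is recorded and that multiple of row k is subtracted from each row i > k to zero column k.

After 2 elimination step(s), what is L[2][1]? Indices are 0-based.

k=0: U[0][0]=-2
  eliminate (1,0): mult=-1, new row 1: (0, -4, 4); set L[1][0]=-1
  eliminate (2,0): mult=4, new row 2: (0, 12, -10); set L[2][0]=4
k=1: U[1][1]=-4
  eliminate (2,1): mult=-3, new row 2: (0, 0, 2); set L[2][1]=-3

L[2][1] = -3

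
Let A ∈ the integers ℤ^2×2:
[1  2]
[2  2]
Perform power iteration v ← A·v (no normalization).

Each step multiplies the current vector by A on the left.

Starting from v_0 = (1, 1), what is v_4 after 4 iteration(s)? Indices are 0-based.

v_0 = (1, 1).
v_1 = A·v_0 = (3, 4).
v_2 = A·v_1 = (11, 14).
v_3 = A·v_2 = (39, 50).
v_4 = A·v_3 = (139, 178).

v_4 = (139, 178)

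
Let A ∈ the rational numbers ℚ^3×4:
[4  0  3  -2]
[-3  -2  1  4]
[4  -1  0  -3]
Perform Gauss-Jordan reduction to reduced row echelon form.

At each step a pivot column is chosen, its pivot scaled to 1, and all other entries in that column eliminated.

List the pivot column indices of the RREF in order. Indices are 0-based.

pivot columns: 0, 1, 2

step 1: normalize row 0 (÷4) = (1, 0, 3/4, -1/2)
  row 1: subtract -3×row0 = (0, -2, 13/4, 5/2)
  row 2: subtract 4×row0 = (0, -1, -3, -1)
step 2: normalize row 1 (÷-2) = (0, 1, -13/8, -5/4)
  row 2: subtract -1×row1 = (0, 0, -37/8, -9/4)
step 3: normalize row 2 (÷-37/8) = (0, 0, 1, 18/37)
  row 0: subtract 3/4×row2 = (1, 0, 0, -32/37)
  row 1: subtract -13/8×row2 = (0, 1, 0, -17/37)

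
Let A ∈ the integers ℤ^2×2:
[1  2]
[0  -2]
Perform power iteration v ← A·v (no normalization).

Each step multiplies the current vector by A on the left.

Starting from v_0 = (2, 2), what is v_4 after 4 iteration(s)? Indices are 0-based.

v_0 = (2, 2).
v_1 = A·v_0 = (6, -4).
v_2 = A·v_1 = (-2, 8).
v_3 = A·v_2 = (14, -16).
v_4 = A·v_3 = (-18, 32).

v_4 = (-18, 32)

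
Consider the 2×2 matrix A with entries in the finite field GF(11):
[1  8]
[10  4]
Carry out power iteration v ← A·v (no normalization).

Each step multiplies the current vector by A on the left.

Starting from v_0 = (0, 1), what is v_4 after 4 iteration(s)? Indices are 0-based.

v_0 = (0, 1).
v_1 = A·v_0 = (8, 4).
v_2 = A·v_1 = (7, 8).
v_3 = A·v_2 = (5, 3).
v_4 = A·v_3 = (7, 7).

v_4 = (7, 7)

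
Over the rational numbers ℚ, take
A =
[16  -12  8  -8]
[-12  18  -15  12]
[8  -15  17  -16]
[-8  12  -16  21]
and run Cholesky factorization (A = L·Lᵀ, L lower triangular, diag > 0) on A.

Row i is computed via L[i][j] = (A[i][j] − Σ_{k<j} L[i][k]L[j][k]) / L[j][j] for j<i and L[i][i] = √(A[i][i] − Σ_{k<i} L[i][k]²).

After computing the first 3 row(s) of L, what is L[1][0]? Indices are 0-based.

L[1][0] = -3

Step 1: L[0][0] = √(16) = 4.
  L[1][0] = (-12) / L[0][0] = -3.
Step 2: L[1][1] = √(9) = 3.
  L[2][0] = (8) / L[0][0] = 2.
  L[2][1] = (-9) / L[1][1] = -3.
Step 3: L[2][2] = √(4) = 2.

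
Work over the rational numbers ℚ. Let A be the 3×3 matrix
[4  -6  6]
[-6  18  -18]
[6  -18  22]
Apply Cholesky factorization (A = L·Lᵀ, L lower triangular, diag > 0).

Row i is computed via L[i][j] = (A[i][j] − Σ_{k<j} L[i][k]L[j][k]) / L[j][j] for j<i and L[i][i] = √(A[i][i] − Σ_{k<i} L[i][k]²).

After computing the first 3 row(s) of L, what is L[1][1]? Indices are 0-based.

Step 1: L[0][0] = √(4) = 2.
  L[1][0] = (-6) / L[0][0] = -3.
Step 2: L[1][1] = √(9) = 3.
  L[2][0] = (6) / L[0][0] = 3.
  L[2][1] = (-9) / L[1][1] = -3.
Step 3: L[2][2] = √(4) = 2.

L[1][1] = 3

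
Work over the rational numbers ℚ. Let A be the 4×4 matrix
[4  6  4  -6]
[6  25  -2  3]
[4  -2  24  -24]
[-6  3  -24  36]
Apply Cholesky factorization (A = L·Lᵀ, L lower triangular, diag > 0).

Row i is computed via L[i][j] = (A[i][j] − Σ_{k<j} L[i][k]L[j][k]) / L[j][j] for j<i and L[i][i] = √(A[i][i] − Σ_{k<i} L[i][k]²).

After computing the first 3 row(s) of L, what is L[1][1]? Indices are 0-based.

L[1][1] = 4

Step 1: L[0][0] = √(4) = 2.
  L[1][0] = (6) / L[0][0] = 3.
Step 2: L[1][1] = √(16) = 4.
  L[2][0] = (4) / L[0][0] = 2.
  L[2][1] = (-8) / L[1][1] = -2.
Step 3: L[2][2] = √(16) = 4.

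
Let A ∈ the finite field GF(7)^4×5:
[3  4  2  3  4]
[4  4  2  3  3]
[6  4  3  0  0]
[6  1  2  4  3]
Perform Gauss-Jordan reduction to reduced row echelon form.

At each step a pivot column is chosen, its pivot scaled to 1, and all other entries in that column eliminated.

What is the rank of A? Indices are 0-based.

rank = 4

[1] R0 /= 3  ⇒  (1, 6, 3, 1, 6)
     R1 -= 4·R0  ⇒  (0, 1, 4, 6, 0)
     R2 -= 6·R0  ⇒  (0, 3, 6, 1, 6)
     R3 -= 6·R0  ⇒  (0, 0, 5, 5, 2)
[2] R1 /= 1  ⇒  (0, 1, 4, 6, 0)
     R0 -= 6·R1  ⇒  (1, 0, 0, 0, 6)
     R2 -= 3·R1  ⇒  (0, 0, 1, 4, 6)
[3] R2 /= 1  ⇒  (0, 0, 1, 4, 6)
     R1 -= 4·R2  ⇒  (0, 1, 0, 4, 4)
     R3 -= 5·R2  ⇒  (0, 0, 0, 6, 0)
[4] R3 /= 6  ⇒  (0, 0, 0, 1, 0)
     R1 -= 4·R3  ⇒  (0, 1, 0, 0, 4)
     R2 -= 4·R3  ⇒  (0, 0, 1, 0, 6)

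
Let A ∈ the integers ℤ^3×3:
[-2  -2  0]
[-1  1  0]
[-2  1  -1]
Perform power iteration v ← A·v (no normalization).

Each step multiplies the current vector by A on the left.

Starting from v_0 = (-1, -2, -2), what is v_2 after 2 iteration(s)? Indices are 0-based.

v_2 = (-10, -7, -15)

v_0 = (-1, -2, -2).
v_1 = A·v_0 = (6, -1, 2).
v_2 = A·v_1 = (-10, -7, -15).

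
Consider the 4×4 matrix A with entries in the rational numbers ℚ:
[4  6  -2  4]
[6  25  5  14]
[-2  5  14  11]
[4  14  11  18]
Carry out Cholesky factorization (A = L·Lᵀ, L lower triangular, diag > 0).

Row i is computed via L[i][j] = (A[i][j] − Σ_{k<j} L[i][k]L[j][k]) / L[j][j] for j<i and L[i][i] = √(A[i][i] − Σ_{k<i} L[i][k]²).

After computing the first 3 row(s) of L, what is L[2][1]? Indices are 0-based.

Step 1: L[0][0] = √(4) = 2.
  L[1][0] = (6) / L[0][0] = 3.
Step 2: L[1][1] = √(16) = 4.
  L[2][0] = (-2) / L[0][0] = -1.
  L[2][1] = (8) / L[1][1] = 2.
Step 3: L[2][2] = √(9) = 3.

L[2][1] = 2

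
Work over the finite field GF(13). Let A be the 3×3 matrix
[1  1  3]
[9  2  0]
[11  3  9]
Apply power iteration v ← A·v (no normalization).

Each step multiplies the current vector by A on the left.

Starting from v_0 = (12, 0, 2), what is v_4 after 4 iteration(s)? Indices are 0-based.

v_0 = (12, 0, 2).
v_1 = A·v_0 = (5, 4, 7).
v_2 = A·v_1 = (4, 1, 0).
v_3 = A·v_2 = (5, 12, 8).
v_4 = A·v_3 = (2, 4, 7).

v_4 = (2, 4, 7)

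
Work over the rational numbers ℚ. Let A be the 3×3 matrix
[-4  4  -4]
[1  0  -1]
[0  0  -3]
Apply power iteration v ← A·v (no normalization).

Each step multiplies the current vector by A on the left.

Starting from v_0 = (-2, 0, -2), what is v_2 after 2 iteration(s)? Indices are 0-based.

v_2 = (-88, 10, -18)

v_0 = (-2, 0, -2).
v_1 = A·v_0 = (16, 0, 6).
v_2 = A·v_1 = (-88, 10, -18).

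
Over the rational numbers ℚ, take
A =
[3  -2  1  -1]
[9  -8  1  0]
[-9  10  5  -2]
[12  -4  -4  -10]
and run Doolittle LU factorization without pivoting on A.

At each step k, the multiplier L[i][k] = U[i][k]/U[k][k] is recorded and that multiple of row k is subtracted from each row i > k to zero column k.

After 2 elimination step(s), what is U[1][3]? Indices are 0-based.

[col 0] pivot 3
  R1 -= 3*R0 → (0, -2, -2, 3)  (L[1][0] := 3)
  R2 -= -3*R0 → (0, 4, 8, -5)  (L[2][0] := -3)
  R3 -= 4*R0 → (0, 4, -8, -6)  (L[3][0] := 4)
[col 1] pivot -2
  R2 -= -2*R1 → (0, 0, 4, 1)  (L[2][1] := -2)
  R3 -= -2*R1 → (0, 0, -12, 0)  (L[3][1] := -2)

U[1][3] = 3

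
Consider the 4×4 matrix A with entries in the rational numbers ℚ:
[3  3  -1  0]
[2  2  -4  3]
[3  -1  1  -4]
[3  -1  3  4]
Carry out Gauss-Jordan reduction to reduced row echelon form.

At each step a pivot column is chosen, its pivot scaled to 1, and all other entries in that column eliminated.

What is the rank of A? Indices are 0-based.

step 1: normalize row 0 (÷3) = (1, 1, -1/3, 0)
  row 1: subtract 2×row0 = (0, 0, -10/3, 3)
  row 2: subtract 3×row0 = (0, -4, 2, -4)
  row 3: subtract 3×row0 = (0, -4, 4, 4)
step 2: exchange rows 1,2
step 2: normalize row 1 (÷-4) = (0, 1, -1/2, 1)
  row 0: subtract 1×row1 = (1, 0, 1/6, -1)
  row 3: subtract -4×row1 = (0, 0, 2, 8)
step 3: normalize row 2 (÷-10/3) = (0, 0, 1, -9/10)
  row 0: subtract 1/6×row2 = (1, 0, 0, -17/20)
  row 1: subtract -1/2×row2 = (0, 1, 0, 11/20)
  row 3: subtract 2×row2 = (0, 0, 0, 49/5)
step 4: normalize row 3 (÷49/5) = (0, 0, 0, 1)
  row 0: subtract -17/20×row3 = (1, 0, 0, 0)
  row 1: subtract 11/20×row3 = (0, 1, 0, 0)
  row 2: subtract -9/10×row3 = (0, 0, 1, 0)

rank = 4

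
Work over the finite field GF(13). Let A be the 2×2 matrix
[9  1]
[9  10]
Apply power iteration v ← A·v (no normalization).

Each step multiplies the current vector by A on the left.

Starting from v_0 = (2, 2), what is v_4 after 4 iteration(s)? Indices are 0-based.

v_4 = (9, 12)

v_0 = (2, 2).
v_1 = A·v_0 = (7, 12).
v_2 = A·v_1 = (10, 1).
v_3 = A·v_2 = (0, 9).
v_4 = A·v_3 = (9, 12).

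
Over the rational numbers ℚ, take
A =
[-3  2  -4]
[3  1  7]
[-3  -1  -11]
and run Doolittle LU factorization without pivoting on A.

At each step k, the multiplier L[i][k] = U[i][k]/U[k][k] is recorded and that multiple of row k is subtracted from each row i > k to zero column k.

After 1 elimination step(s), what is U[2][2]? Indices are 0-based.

[col 0] pivot -3
  R1 -= -1*R0 → (0, 3, 3)  (L[1][0] := -1)
  R2 -= 1*R0 → (0, -3, -7)  (L[2][0] := 1)

U[2][2] = -7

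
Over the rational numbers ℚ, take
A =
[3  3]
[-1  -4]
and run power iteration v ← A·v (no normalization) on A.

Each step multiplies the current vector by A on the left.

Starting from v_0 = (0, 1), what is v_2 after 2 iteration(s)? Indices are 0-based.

v_0 = (0, 1).
v_1 = A·v_0 = (3, -4).
v_2 = A·v_1 = (-3, 13).

v_2 = (-3, 13)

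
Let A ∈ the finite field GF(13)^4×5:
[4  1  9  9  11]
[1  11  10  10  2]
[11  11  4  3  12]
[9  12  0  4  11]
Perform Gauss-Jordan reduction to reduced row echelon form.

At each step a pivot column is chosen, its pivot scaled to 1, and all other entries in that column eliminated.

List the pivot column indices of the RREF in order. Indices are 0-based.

pivot columns: 0, 1, 2, 3

pivot(0,0)=4: scale R0 → (1, 10, 12, 12, 6)
  clear (1,0): R1 −= (1)R0 → (0, 1, 11, 11, 9)
  clear (2,0): R2 −= (11)R0 → (0, 5, 2, 1, 11)
  clear (3,0): R3 −= (9)R0 → (0, 0, 9, 0, 9)
pivot(1,1)=1: scale R1 → (0, 1, 11, 11, 9)
  clear (0,1): R0 −= (10)R1 → (1, 0, 6, 6, 7)
  clear (2,1): R2 −= (5)R1 → (0, 0, 12, 11, 5)
pivot(2,2)=12: scale R2 → (0, 0, 1, 2, 8)
  clear (0,2): R0 −= (6)R2 → (1, 0, 0, 7, 11)
  clear (1,2): R1 −= (11)R2 → (0, 1, 0, 2, 12)
  clear (3,2): R3 −= (9)R2 → (0, 0, 0, 8, 2)
pivot(3,3)=8: scale R3 → (0, 0, 0, 1, 10)
  clear (0,3): R0 −= (7)R3 → (1, 0, 0, 0, 6)
  clear (1,3): R1 −= (2)R3 → (0, 1, 0, 0, 5)
  clear (2,3): R2 −= (2)R3 → (0, 0, 1, 0, 1)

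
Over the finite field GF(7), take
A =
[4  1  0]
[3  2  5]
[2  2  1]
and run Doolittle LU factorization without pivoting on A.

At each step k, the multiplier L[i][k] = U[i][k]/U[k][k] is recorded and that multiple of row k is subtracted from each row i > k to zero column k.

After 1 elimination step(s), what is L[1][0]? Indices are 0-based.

L[1][0] = 6

Step 1: pivot at (0,0) is 4.
  row1 ← row1 − (6)·row0  ⇒  L[1][0]=6, U row1=(0, 3, 5)
  row2 ← row2 − (4)·row0  ⇒  L[2][0]=4, U row2=(0, 5, 1)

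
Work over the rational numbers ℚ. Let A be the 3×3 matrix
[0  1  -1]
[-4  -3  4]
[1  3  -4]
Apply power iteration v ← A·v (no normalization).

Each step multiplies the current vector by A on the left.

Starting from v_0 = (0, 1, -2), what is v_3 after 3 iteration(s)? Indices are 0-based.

v_0 = (0, 1, -2).
v_1 = A·v_0 = (3, -11, 11).
v_2 = A·v_1 = (-22, 65, -74).
v_3 = A·v_2 = (139, -403, 469).

v_3 = (139, -403, 469)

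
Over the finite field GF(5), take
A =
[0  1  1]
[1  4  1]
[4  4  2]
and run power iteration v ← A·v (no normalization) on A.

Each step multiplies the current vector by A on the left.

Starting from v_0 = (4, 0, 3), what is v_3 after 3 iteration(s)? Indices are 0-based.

v_0 = (4, 0, 3).
v_1 = A·v_0 = (3, 2, 2).
v_2 = A·v_1 = (4, 3, 4).
v_3 = A·v_2 = (2, 0, 1).

v_3 = (2, 0, 1)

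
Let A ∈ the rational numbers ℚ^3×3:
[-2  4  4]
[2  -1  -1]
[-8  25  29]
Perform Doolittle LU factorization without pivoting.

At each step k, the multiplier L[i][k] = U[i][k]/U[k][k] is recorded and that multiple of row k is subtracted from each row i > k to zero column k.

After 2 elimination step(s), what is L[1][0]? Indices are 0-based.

L[1][0] = -1

k=0: U[0][0]=-2
  eliminate (1,0): mult=-1, new row 1: (0, 3, 3); set L[1][0]=-1
  eliminate (2,0): mult=4, new row 2: (0, 9, 13); set L[2][0]=4
k=1: U[1][1]=3
  eliminate (2,1): mult=3, new row 2: (0, 0, 4); set L[2][1]=3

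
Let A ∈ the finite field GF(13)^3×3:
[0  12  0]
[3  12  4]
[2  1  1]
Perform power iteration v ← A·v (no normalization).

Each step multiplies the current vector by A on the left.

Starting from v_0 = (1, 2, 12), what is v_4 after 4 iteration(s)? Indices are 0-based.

v_0 = (1, 2, 12).
v_1 = A·v_0 = (11, 10, 3).
v_2 = A·v_1 = (3, 9, 9).
v_3 = A·v_2 = (4, 10, 11).
v_4 = A·v_3 = (3, 7, 3).

v_4 = (3, 7, 3)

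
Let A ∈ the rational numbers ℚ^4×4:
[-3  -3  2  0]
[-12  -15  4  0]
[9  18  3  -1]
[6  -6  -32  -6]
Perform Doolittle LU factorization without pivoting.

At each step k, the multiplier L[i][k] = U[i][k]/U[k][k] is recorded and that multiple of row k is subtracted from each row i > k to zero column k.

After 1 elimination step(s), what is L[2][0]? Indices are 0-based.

k=0: U[0][0]=-3
  eliminate (1,0): mult=4, new row 1: (0, -3, -4, 0); set L[1][0]=4
  eliminate (2,0): mult=-3, new row 2: (0, 9, 9, -1); set L[2][0]=-3
  eliminate (3,0): mult=-2, new row 3: (0, -12, -28, -6); set L[3][0]=-2

L[2][0] = -3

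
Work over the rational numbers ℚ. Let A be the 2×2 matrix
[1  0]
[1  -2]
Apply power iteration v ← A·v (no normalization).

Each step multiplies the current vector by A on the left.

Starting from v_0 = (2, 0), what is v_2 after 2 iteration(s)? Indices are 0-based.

v_0 = (2, 0).
v_1 = A·v_0 = (2, 2).
v_2 = A·v_1 = (2, -2).

v_2 = (2, -2)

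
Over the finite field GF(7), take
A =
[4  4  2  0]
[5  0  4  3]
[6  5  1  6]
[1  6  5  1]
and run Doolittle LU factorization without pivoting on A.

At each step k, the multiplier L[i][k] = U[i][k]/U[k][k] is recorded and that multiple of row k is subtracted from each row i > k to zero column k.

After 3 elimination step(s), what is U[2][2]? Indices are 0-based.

k=0: U[0][0]=4
  eliminate (1,0): mult=3, new row 1: (0, 2, 5, 3); set L[1][0]=3
  eliminate (2,0): mult=5, new row 2: (0, 6, 5, 6); set L[2][0]=5
  eliminate (3,0): mult=2, new row 3: (0, 5, 1, 1); set L[3][0]=2
k=1: U[1][1]=2
  eliminate (2,1): mult=3, new row 2: (0, 0, 4, 4); set L[2][1]=3
  eliminate (3,1): mult=6, new row 3: (0, 0, 6, 4); set L[3][1]=6
k=2: U[2][2]=4
  eliminate (3,2): mult=5, new row 3: (0, 0, 0, 5); set L[3][2]=5

U[2][2] = 4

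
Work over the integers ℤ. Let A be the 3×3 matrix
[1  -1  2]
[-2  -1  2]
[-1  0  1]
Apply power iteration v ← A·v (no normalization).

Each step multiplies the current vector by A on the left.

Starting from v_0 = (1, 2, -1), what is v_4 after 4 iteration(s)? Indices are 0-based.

v_4 = (1, 22, 9)

v_0 = (1, 2, -1).
v_1 = A·v_0 = (-3, -6, -2).
v_2 = A·v_1 = (-1, 8, 1).
v_3 = A·v_2 = (-7, -4, 2).
v_4 = A·v_3 = (1, 22, 9).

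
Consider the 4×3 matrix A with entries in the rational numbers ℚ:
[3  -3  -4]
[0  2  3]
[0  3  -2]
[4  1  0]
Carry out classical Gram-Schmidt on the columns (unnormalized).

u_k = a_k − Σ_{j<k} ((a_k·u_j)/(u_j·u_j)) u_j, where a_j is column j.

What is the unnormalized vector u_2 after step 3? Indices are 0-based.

u_2 = (-416/275, 117/55, -182/55, 312/275)

Step 1: u_0 = a_0 = (3, 0, 0, 4).
Step 2: u_1 = a_1 − (-1/5)·u_0 = (-12/5, 2, 3, 9/5).
Step 3: u_2 = a_2 − (-12/25)·u_0 − (24/55)·u_1 = (-416/275, 117/55, -182/55, 312/275).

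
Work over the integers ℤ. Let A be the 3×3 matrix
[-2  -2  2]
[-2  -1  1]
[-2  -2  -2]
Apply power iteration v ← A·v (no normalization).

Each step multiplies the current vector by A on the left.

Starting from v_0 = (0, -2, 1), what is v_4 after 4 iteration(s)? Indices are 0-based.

v_0 = (0, -2, 1).
v_1 = A·v_0 = (6, 3, 2).
v_2 = A·v_1 = (-14, -13, -22).
v_3 = A·v_2 = (10, 19, 98).
v_4 = A·v_3 = (138, 59, -254).

v_4 = (138, 59, -254)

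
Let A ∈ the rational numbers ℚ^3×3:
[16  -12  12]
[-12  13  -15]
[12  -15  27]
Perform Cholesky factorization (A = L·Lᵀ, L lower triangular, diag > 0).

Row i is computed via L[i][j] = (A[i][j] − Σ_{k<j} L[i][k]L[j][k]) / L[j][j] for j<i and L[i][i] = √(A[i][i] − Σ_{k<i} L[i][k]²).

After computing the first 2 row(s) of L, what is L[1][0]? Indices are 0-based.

Step 1: L[0][0] = √(16) = 4.
  L[1][0] = (-12) / L[0][0] = -3.
Step 2: L[1][1] = √(4) = 2.

L[1][0] = -3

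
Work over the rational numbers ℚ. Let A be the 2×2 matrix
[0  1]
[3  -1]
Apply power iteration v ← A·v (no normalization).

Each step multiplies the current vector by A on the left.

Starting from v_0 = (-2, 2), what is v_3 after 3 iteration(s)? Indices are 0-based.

v_0 = (-2, 2).
v_1 = A·v_0 = (2, -8).
v_2 = A·v_1 = (-8, 14).
v_3 = A·v_2 = (14, -38).

v_3 = (14, -38)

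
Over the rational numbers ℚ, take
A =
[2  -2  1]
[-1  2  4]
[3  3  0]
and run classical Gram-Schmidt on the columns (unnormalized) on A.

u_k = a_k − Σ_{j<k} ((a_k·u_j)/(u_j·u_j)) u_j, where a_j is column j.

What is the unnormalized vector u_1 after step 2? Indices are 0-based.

u_1 = (-17/7, 31/14, 33/14)

Step 1: u_0 = a_0 = (2, -1, 3).
Step 2: u_1 = a_1 − (3/14)·u_0 = (-17/7, 31/14, 33/14).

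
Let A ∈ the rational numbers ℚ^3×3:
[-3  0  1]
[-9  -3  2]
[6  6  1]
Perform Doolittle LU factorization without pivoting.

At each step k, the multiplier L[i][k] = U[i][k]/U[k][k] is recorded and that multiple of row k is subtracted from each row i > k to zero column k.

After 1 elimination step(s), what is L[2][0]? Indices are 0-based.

L[2][0] = -2

[col 0] pivot -3
  R1 -= 3*R0 → (0, -3, -1)  (L[1][0] := 3)
  R2 -= -2*R0 → (0, 6, 3)  (L[2][0] := -2)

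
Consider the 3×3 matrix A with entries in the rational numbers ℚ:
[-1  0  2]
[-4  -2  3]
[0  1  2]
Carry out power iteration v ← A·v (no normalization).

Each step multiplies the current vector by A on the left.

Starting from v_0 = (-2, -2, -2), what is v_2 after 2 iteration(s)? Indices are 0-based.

v_2 = (-10, -22, -6)

v_0 = (-2, -2, -2).
v_1 = A·v_0 = (-2, 6, -6).
v_2 = A·v_1 = (-10, -22, -6).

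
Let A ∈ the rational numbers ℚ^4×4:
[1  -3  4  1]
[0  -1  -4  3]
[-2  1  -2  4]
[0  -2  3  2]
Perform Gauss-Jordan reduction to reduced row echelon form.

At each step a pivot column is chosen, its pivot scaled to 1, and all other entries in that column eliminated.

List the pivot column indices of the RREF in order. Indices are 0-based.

pivot columns: 0, 1, 2, 3

pivot(0,0)=1: scale R0 → (1, -3, 4, 1)
  clear (2,0): R2 −= (-2)R0 → (0, -5, 6, 6)
pivot(1,1)=-1: scale R1 → (0, 1, 4, -3)
  clear (0,1): R0 −= (-3)R1 → (1, 0, 16, -8)
  clear (2,1): R2 −= (-5)R1 → (0, 0, 26, -9)
  clear (3,1): R3 −= (-2)R1 → (0, 0, 11, -4)
pivot(2,2)=26: scale R2 → (0, 0, 1, -9/26)
  clear (0,2): R0 −= (16)R2 → (1, 0, 0, -32/13)
  clear (1,2): R1 −= (4)R2 → (0, 1, 0, -21/13)
  clear (3,2): R3 −= (11)R2 → (0, 0, 0, -5/26)
pivot(3,3)=-5/26: scale R3 → (0, 0, 0, 1)
  clear (0,3): R0 −= (-32/13)R3 → (1, 0, 0, 0)
  clear (1,3): R1 −= (-21/13)R3 → (0, 1, 0, 0)
  clear (2,3): R2 −= (-9/26)R3 → (0, 0, 1, 0)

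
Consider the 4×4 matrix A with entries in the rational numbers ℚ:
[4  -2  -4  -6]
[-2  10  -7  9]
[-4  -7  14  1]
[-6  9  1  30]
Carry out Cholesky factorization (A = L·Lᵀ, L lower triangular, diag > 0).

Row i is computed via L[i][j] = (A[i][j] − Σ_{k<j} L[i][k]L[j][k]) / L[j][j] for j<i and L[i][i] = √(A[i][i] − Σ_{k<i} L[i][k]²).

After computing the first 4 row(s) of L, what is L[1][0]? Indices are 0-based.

Step 1: L[0][0] = √(4) = 2.
  L[1][0] = (-2) / L[0][0] = -1.
Step 2: L[1][1] = √(9) = 3.
  L[2][0] = (-4) / L[0][0] = -2.
  L[2][1] = (-9) / L[1][1] = -3.
Step 3: L[2][2] = √(1) = 1.
  L[3][0] = (-6) / L[0][0] = -3.
  L[3][1] = (6) / L[1][1] = 2.
  L[3][2] = (1) / L[2][2] = 1.
Step 4: L[3][3] = √(16) = 4.

L[1][0] = -1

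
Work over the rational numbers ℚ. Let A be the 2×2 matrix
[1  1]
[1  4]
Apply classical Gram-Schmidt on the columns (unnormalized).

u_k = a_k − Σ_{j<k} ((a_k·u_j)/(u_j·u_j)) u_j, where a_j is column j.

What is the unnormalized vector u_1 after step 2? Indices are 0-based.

Step 1: u_0 = a_0 = (1, 1).
Step 2: u_1 = a_1 − (5/2)·u_0 = (-3/2, 3/2).

u_1 = (-3/2, 3/2)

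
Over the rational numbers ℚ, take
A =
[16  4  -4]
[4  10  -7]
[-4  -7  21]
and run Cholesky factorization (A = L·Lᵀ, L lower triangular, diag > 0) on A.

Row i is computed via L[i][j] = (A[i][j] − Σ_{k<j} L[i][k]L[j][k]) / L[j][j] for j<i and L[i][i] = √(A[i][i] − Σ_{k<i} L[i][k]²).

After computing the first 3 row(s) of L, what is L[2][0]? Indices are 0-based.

L[2][0] = -1

Step 1: L[0][0] = √(16) = 4.
  L[1][0] = (4) / L[0][0] = 1.
Step 2: L[1][1] = √(9) = 3.
  L[2][0] = (-4) / L[0][0] = -1.
  L[2][1] = (-6) / L[1][1] = -2.
Step 3: L[2][2] = √(16) = 4.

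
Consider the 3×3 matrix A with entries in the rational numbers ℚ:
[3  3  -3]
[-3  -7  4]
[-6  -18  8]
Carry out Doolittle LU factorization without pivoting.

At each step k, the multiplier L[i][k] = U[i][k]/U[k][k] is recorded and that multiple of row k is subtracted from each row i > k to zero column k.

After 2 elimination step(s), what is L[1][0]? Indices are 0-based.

L[1][0] = -1

k=0: U[0][0]=3
  eliminate (1,0): mult=-1, new row 1: (0, -4, 1); set L[1][0]=-1
  eliminate (2,0): mult=-2, new row 2: (0, -12, 2); set L[2][0]=-2
k=1: U[1][1]=-4
  eliminate (2,1): mult=3, new row 2: (0, 0, -1); set L[2][1]=3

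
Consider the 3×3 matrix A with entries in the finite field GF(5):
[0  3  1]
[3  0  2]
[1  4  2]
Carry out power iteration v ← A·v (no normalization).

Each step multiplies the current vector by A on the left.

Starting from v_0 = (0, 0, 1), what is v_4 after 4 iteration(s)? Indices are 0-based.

v_4 = (2, 1, 3)

v_0 = (0, 0, 1).
v_1 = A·v_0 = (1, 2, 2).
v_2 = A·v_1 = (3, 2, 3).
v_3 = A·v_2 = (4, 0, 2).
v_4 = A·v_3 = (2, 1, 3).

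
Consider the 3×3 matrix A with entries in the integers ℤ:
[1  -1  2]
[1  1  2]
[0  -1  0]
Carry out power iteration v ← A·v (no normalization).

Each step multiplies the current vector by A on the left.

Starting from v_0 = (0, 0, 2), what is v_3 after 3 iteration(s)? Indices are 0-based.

v_0 = (0, 0, 2).
v_1 = A·v_0 = (4, 4, 0).
v_2 = A·v_1 = (0, 8, -4).
v_3 = A·v_2 = (-16, 0, -8).

v_3 = (-16, 0, -8)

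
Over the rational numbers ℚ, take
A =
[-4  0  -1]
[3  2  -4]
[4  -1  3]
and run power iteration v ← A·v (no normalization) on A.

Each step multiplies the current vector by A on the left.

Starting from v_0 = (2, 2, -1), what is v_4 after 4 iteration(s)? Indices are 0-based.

v_4 = (262, 169, -447)

v_0 = (2, 2, -1).
v_1 = A·v_0 = (-7, 14, 3).
v_2 = A·v_1 = (25, -5, -33).
v_3 = A·v_2 = (-67, 197, 6).
v_4 = A·v_3 = (262, 169, -447).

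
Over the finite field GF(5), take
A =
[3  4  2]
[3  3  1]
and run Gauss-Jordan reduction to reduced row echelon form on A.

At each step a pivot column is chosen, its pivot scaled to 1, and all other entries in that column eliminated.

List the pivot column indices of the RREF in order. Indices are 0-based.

[1] R0 /= 3  ⇒  (1, 3, 4)
     R1 -= 3·R0  ⇒  (0, 4, 4)
[2] R1 /= 4  ⇒  (0, 1, 1)
     R0 -= 3·R1  ⇒  (1, 0, 1)

pivot columns: 0, 1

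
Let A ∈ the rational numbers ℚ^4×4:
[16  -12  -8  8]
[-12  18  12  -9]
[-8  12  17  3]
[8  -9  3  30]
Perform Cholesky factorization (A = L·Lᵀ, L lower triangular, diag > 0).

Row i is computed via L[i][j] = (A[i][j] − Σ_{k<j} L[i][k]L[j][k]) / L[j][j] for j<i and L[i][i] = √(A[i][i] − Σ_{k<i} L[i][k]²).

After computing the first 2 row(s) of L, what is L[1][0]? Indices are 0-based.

L[1][0] = -3

Step 1: L[0][0] = √(16) = 4.
  L[1][0] = (-12) / L[0][0] = -3.
Step 2: L[1][1] = √(9) = 3.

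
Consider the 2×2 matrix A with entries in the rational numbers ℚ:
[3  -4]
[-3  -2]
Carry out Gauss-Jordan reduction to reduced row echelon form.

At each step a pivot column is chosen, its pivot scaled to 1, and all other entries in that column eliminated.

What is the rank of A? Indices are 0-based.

rank = 2

step 1: normalize row 0 (÷3) = (1, -4/3)
  row 1: subtract -3×row0 = (0, -6)
step 2: normalize row 1 (÷-6) = (0, 1)
  row 0: subtract -4/3×row1 = (1, 0)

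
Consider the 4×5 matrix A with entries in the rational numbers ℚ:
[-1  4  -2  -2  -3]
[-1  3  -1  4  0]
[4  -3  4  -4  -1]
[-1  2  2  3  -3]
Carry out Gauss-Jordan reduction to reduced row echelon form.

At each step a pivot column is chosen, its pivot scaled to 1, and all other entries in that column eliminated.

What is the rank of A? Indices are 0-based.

rank = 4

pivot(0,0)=-1: scale R0 → (1, -4, 2, 2, 3)
  clear (1,0): R1 −= (-1)R0 → (0, -1, 1, 6, 3)
  clear (2,0): R2 −= (4)R0 → (0, 13, -4, -12, -13)
  clear (3,0): R3 −= (-1)R0 → (0, -2, 4, 5, 0)
pivot(1,1)=-1: scale R1 → (0, 1, -1, -6, -3)
  clear (0,1): R0 −= (-4)R1 → (1, 0, -2, -22, -9)
  clear (2,1): R2 −= (13)R1 → (0, 0, 9, 66, 26)
  clear (3,1): R3 −= (-2)R1 → (0, 0, 2, -7, -6)
pivot(2,2)=9: scale R2 → (0, 0, 1, 22/3, 26/9)
  clear (0,2): R0 −= (-2)R2 → (1, 0, 0, -22/3, -29/9)
  clear (1,2): R1 −= (-1)R2 → (0, 1, 0, 4/3, -1/9)
  clear (3,2): R3 −= (2)R2 → (0, 0, 0, -65/3, -106/9)
pivot(3,3)=-65/3: scale R3 → (0, 0, 0, 1, 106/195)
  clear (0,3): R0 −= (-22/3)R3 → (1, 0, 0, 0, 149/195)
  clear (1,3): R1 −= (4/3)R3 → (0, 1, 0, 0, -163/195)
  clear (2,3): R2 −= (22/3)R3 → (0, 0, 1, 0, -214/195)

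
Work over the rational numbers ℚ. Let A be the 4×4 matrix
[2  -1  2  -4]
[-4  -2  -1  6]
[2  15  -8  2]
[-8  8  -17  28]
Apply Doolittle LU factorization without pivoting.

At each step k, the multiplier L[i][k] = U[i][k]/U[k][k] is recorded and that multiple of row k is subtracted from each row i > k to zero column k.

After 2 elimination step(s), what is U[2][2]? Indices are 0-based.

U[2][2] = 2

k=0: U[0][0]=2
  eliminate (1,0): mult=-2, new row 1: (0, -4, 3, -2); set L[1][0]=-2
  eliminate (2,0): mult=1, new row 2: (0, 16, -10, 6); set L[2][0]=1
  eliminate (3,0): mult=-4, new row 3: (0, 4, -9, 12); set L[3][0]=-4
k=1: U[1][1]=-4
  eliminate (2,1): mult=-4, new row 2: (0, 0, 2, -2); set L[2][1]=-4
  eliminate (3,1): mult=-1, new row 3: (0, 0, -6, 10); set L[3][1]=-1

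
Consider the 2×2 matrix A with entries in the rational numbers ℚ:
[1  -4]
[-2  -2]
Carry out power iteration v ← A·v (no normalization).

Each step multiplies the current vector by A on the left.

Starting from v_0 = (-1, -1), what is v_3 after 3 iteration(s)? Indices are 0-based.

v_0 = (-1, -1).
v_1 = A·v_0 = (3, 4).
v_2 = A·v_1 = (-13, -14).
v_3 = A·v_2 = (43, 54).

v_3 = (43, 54)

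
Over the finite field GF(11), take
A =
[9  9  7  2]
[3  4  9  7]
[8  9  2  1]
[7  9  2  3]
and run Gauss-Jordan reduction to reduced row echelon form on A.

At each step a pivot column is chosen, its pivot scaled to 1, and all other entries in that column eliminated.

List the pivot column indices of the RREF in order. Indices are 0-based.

pivot columns: 0, 1, 2, 3

[1] R0 /= 9  ⇒  (1, 1, 2, 10)
     R1 -= 3·R0  ⇒  (0, 1, 3, 10)
     R2 -= 8·R0  ⇒  (0, 1, 8, 9)
     R3 -= 7·R0  ⇒  (0, 2, 10, 10)
[2] R1 /= 1  ⇒  (0, 1, 3, 10)
     R0 -= 1·R1  ⇒  (1, 0, 10, 0)
     R2 -= 1·R1  ⇒  (0, 0, 5, 10)
     R3 -= 2·R1  ⇒  (0, 0, 4, 1)
[3] R2 /= 5  ⇒  (0, 0, 1, 2)
     R0 -= 10·R2  ⇒  (1, 0, 0, 2)
     R1 -= 3·R2  ⇒  (0, 1, 0, 4)
     R3 -= 4·R2  ⇒  (0, 0, 0, 4)
[4] R3 /= 4  ⇒  (0, 0, 0, 1)
     R0 -= 2·R3  ⇒  (1, 0, 0, 0)
     R1 -= 4·R3  ⇒  (0, 1, 0, 0)
     R2 -= 2·R3  ⇒  (0, 0, 1, 0)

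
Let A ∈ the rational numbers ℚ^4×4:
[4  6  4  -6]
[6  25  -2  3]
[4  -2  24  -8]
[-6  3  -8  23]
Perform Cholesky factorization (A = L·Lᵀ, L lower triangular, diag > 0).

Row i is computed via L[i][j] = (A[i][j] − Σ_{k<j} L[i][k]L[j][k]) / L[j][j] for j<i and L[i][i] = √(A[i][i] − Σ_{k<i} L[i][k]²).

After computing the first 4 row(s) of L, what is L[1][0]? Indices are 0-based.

Step 1: L[0][0] = √(4) = 2.
  L[1][0] = (6) / L[0][0] = 3.
Step 2: L[1][1] = √(16) = 4.
  L[2][0] = (4) / L[0][0] = 2.
  L[2][1] = (-8) / L[1][1] = -2.
Step 3: L[2][2] = √(16) = 4.
  L[3][0] = (-6) / L[0][0] = -3.
  L[3][1] = (12) / L[1][1] = 3.
  L[3][2] = (4) / L[2][2] = 1.
Step 4: L[3][3] = √(4) = 2.

L[1][0] = 3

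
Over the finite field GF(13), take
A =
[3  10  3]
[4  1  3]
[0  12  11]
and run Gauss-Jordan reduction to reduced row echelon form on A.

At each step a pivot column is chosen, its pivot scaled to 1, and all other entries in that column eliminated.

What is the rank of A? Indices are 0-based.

rank = 3

[1] R0 /= 3  ⇒  (1, 12, 1)
     R1 -= 4·R0  ⇒  (0, 5, 12)
[2] R1 /= 5  ⇒  (0, 1, 5)
     R0 -= 12·R1  ⇒  (1, 0, 6)
     R2 -= 12·R1  ⇒  (0, 0, 3)
[3] R2 /= 3  ⇒  (0, 0, 1)
     R0 -= 6·R2  ⇒  (1, 0, 0)
     R1 -= 5·R2  ⇒  (0, 1, 0)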